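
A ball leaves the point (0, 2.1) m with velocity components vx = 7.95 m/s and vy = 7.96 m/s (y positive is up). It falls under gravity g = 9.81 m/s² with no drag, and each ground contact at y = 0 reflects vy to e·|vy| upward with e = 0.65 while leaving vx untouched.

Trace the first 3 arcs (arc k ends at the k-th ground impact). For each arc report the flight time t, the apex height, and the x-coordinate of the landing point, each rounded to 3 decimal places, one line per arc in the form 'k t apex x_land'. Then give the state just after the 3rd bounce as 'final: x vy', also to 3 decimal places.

1 1.854 5.329 14.738
2 1.355 2.252 25.510
3 0.881 0.951 32.513
final: 32.513 2.808

Arc 1: start y=2.100, vy=7.960 → t=1.854, apex=5.329, x_land=14.738, impact vy=-10.226
  bounce: vy ← 0.65·10.226 = 6.647
Arc 2: start y=0.000, vy=6.647 → t=1.355, apex=2.252, x_land=25.510, impact vy=-6.647
  bounce: vy ← 0.65·6.647 = 4.320
Arc 3: start y=0.000, vy=4.320 → t=0.881, apex=0.951, x_land=32.513, impact vy=-4.320
  bounce: vy ← 0.65·4.320 = 2.808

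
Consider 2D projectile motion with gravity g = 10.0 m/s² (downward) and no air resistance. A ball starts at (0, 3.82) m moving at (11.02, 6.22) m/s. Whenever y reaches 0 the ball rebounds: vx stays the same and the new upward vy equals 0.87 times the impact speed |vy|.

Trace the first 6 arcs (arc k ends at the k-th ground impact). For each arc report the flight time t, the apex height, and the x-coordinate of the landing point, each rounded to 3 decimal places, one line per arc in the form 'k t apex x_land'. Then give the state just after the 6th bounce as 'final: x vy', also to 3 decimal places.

Arc 1: start y=3.820, vy=6.220 → t=1.695, apex=5.754, x_land=18.677, impact vy=-10.728
  bounce: vy ← 0.87·10.728 = 9.333
Arc 2: start y=0.000, vy=9.333 → t=1.867, apex=4.356, x_land=39.247, impact vy=-9.333
  bounce: vy ← 0.87·9.333 = 8.120
Arc 3: start y=0.000, vy=8.120 → t=1.624, apex=3.297, x_land=57.144, impact vy=-8.120
  bounce: vy ← 0.87·8.120 = 7.064
Arc 4: start y=0.000, vy=7.064 → t=1.413, apex=2.495, x_land=72.713, impact vy=-7.064
  bounce: vy ← 0.87·7.064 = 6.146
Arc 5: start y=0.000, vy=6.146 → t=1.229, apex=1.889, x_land=86.259, impact vy=-6.146
  bounce: vy ← 0.87·6.146 = 5.347
Arc 6: start y=0.000, vy=5.347 → t=1.069, apex=1.430, x_land=98.044, impact vy=-5.347
  bounce: vy ← 0.87·5.347 = 4.652

1 1.695 5.754 18.677
2 1.867 4.356 39.247
3 1.624 3.297 57.144
4 1.413 2.495 72.713
5 1.229 1.889 86.259
6 1.069 1.430 98.044
final: 98.044 4.652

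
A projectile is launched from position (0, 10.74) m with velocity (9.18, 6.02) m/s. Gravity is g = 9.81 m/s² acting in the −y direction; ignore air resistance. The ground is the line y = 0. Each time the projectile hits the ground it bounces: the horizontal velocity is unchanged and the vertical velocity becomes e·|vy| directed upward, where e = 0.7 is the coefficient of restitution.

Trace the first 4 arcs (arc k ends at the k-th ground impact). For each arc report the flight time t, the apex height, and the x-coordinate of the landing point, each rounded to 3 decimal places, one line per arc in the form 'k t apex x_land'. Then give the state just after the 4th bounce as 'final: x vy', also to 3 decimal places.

1 2.216 12.587 20.339
2 2.243 6.168 40.927
3 1.570 3.022 55.339
4 1.099 1.481 65.427
final: 65.427 3.773

Arc 1: start y=10.740, vy=6.020 → t=2.216, apex=12.587, x_land=20.339, impact vy=-15.715
  bounce: vy ← 0.7·15.715 = 11.000
Arc 2: start y=0.000, vy=11.000 → t=2.243, apex=6.168, x_land=40.927, impact vy=-11.000
  bounce: vy ← 0.7·11.000 = 7.700
Arc 3: start y=0.000, vy=7.700 → t=1.570, apex=3.022, x_land=55.339, impact vy=-7.700
  bounce: vy ← 0.7·7.700 = 5.390
Arc 4: start y=0.000, vy=5.390 → t=1.099, apex=1.481, x_land=65.427, impact vy=-5.390
  bounce: vy ← 0.7·5.390 = 3.773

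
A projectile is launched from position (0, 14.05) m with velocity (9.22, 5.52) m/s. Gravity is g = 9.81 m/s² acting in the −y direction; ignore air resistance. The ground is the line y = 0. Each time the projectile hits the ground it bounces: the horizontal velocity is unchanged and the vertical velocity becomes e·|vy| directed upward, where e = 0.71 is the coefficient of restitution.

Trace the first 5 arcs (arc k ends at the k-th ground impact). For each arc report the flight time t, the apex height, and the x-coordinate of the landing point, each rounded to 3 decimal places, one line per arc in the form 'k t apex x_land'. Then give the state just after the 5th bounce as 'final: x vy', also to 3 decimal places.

Arc 1: start y=14.050, vy=5.520 → t=2.346, apex=15.603, x_land=21.632, impact vy=-17.497
  bounce: vy ← 0.71·17.497 = 12.423
Arc 2: start y=0.000, vy=12.423 → t=2.533, apex=7.865, x_land=44.983, impact vy=-12.423
  bounce: vy ← 0.71·12.423 = 8.820
Arc 3: start y=0.000, vy=8.820 → t=1.798, apex=3.965, x_land=61.562, impact vy=-8.820
  bounce: vy ← 0.71·8.820 = 6.262
Arc 4: start y=0.000, vy=6.262 → t=1.277, apex=1.999, x_land=73.334, impact vy=-6.262
  bounce: vy ← 0.71·6.262 = 4.446
Arc 5: start y=0.000, vy=4.446 → t=0.906, apex=1.008, x_land=81.691, impact vy=-4.446
  bounce: vy ← 0.71·4.446 = 3.157

1 2.346 15.603 21.632
2 2.533 7.865 44.983
3 1.798 3.965 61.562
4 1.277 1.999 73.334
5 0.906 1.008 81.691
final: 81.691 3.157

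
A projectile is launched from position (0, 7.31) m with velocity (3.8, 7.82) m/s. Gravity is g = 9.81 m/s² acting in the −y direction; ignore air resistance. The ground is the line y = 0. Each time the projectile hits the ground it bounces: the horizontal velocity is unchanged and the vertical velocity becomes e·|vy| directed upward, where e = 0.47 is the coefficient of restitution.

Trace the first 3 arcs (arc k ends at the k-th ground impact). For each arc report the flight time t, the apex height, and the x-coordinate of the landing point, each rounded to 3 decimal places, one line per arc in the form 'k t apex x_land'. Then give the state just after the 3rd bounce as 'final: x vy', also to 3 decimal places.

Arc 1: start y=7.310, vy=7.820 → t=2.255, apex=10.427, x_land=8.570, impact vy=-14.303
  bounce: vy ← 0.47·14.303 = 6.722
Arc 2: start y=0.000, vy=6.722 → t=1.371, apex=2.303, x_land=13.778, impact vy=-6.722
  bounce: vy ← 0.47·6.722 = 3.160
Arc 3: start y=0.000, vy=3.160 → t=0.644, apex=0.509, x_land=16.225, impact vy=-3.160
  bounce: vy ← 0.47·3.160 = 1.485

1 2.255 10.427 8.570
2 1.371 2.303 13.778
3 0.644 0.509 16.225
final: 16.225 1.485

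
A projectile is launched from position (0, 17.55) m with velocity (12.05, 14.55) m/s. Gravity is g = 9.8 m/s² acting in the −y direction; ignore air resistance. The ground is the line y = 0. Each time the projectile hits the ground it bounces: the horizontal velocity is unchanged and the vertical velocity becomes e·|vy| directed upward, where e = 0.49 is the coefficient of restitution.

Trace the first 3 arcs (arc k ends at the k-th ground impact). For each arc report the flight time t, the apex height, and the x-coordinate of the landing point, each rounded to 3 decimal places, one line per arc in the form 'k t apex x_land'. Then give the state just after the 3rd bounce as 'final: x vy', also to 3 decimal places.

1 3.890 28.351 46.876
2 2.357 6.807 75.281
3 1.155 1.634 89.200
final: 89.200 2.773

Arc 1: start y=17.550, vy=14.550 → t=3.890, apex=28.351, x_land=46.876, impact vy=-23.573
  bounce: vy ← 0.49·23.573 = 11.551
Arc 2: start y=0.000, vy=11.551 → t=2.357, apex=6.807, x_land=75.281, impact vy=-11.551
  bounce: vy ← 0.49·11.551 = 5.660
Arc 3: start y=0.000, vy=5.660 → t=1.155, apex=1.634, x_land=89.200, impact vy=-5.660
  bounce: vy ← 0.49·5.660 = 2.773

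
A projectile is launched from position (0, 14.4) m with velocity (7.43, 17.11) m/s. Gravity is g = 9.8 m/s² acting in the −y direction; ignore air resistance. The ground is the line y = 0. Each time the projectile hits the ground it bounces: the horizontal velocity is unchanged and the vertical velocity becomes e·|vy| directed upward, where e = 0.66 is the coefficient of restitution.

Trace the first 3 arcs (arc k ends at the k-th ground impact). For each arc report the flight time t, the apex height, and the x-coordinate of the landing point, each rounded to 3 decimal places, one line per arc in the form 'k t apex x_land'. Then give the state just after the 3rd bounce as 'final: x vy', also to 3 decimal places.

1 4.193 29.336 31.152
2 3.230 12.779 55.150
3 2.132 5.566 70.988
final: 70.988 6.894

Arc 1: start y=14.400, vy=17.110 → t=4.193, apex=29.336, x_land=31.152, impact vy=-23.979
  bounce: vy ← 0.66·23.979 = 15.826
Arc 2: start y=0.000, vy=15.826 → t=3.230, apex=12.779, x_land=55.150, impact vy=-15.826
  bounce: vy ← 0.66·15.826 = 10.445
Arc 3: start y=0.000, vy=10.445 → t=2.132, apex=5.566, x_land=70.988, impact vy=-10.445
  bounce: vy ← 0.66·10.445 = 6.894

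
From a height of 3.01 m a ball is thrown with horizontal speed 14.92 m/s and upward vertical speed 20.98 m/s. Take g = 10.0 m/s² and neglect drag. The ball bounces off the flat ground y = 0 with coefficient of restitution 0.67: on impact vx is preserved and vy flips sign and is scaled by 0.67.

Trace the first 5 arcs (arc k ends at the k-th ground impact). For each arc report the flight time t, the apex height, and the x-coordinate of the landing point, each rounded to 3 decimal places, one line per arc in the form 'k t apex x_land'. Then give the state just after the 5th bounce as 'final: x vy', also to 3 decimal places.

Arc 1: start y=3.010, vy=20.980 → t=4.335, apex=25.018, x_land=64.676, impact vy=-22.369
  bounce: vy ← 0.67·22.369 = 14.987
Arc 2: start y=0.000, vy=14.987 → t=2.997, apex=11.231, x_land=109.398, impact vy=-14.987
  bounce: vy ← 0.67·14.987 = 10.041
Arc 3: start y=0.000, vy=10.041 → t=2.008, apex=5.041, x_land=139.361, impact vy=-10.041
  bounce: vy ← 0.67·10.041 = 6.728
Arc 4: start y=0.000, vy=6.728 → t=1.346, apex=2.263, x_land=159.436, impact vy=-6.728
  bounce: vy ← 0.67·6.728 = 4.508
Arc 5: start y=0.000, vy=4.508 → t=0.902, apex=1.016, x_land=172.887, impact vy=-4.508
  bounce: vy ← 0.67·4.508 = 3.020

1 4.335 25.018 64.676
2 2.997 11.231 109.398
3 2.008 5.041 139.361
4 1.346 2.263 159.436
5 0.902 1.016 172.887
final: 172.887 3.020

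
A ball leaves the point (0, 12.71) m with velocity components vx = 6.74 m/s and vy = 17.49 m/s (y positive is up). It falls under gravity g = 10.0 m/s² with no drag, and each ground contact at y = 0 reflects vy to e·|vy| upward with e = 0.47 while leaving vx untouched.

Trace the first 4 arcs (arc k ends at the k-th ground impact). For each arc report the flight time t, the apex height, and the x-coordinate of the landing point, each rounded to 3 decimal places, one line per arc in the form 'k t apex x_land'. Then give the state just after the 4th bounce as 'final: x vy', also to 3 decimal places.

Arc 1: start y=12.710, vy=17.490 → t=4.116, apex=28.005, x_land=27.739, impact vy=-23.666
  bounce: vy ← 0.47·23.666 = 11.123
Arc 2: start y=0.000, vy=11.123 → t=2.225, apex=6.186, x_land=42.734, impact vy=-11.123
  bounce: vy ← 0.47·11.123 = 5.228
Arc 3: start y=0.000, vy=5.228 → t=1.046, apex=1.367, x_land=49.781, impact vy=-5.228
  bounce: vy ← 0.47·5.228 = 2.457
Arc 4: start y=0.000, vy=2.457 → t=0.491, apex=0.302, x_land=53.093, impact vy=-2.457
  bounce: vy ← 0.47·2.457 = 1.155

1 4.116 28.005 27.739
2 2.225 6.186 42.734
3 1.046 1.367 49.781
4 0.491 0.302 53.093
final: 53.093 1.155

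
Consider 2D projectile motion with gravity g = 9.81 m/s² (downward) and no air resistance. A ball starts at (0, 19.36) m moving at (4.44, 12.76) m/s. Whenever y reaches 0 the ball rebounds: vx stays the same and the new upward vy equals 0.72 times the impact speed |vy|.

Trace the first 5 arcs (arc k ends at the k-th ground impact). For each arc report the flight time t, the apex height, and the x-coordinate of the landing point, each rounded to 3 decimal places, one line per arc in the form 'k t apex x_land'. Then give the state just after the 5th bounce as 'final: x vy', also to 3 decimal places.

1 3.675 27.659 16.319
2 3.419 14.338 31.501
3 2.462 7.433 42.432
4 1.773 3.853 50.303
5 1.276 1.998 55.970
final: 55.970 4.507

Arc 1: start y=19.360, vy=12.760 → t=3.675, apex=27.659, x_land=16.319, impact vy=-23.295
  bounce: vy ← 0.72·23.295 = 16.772
Arc 2: start y=0.000, vy=16.772 → t=3.419, apex=14.338, x_land=31.501, impact vy=-16.772
  bounce: vy ← 0.72·16.772 = 12.076
Arc 3: start y=0.000, vy=12.076 → t=2.462, apex=7.433, x_land=42.432, impact vy=-12.076
  bounce: vy ← 0.72·12.076 = 8.695
Arc 4: start y=0.000, vy=8.695 → t=1.773, apex=3.853, x_land=50.303, impact vy=-8.695
  bounce: vy ← 0.72·8.695 = 6.260
Arc 5: start y=0.000, vy=6.260 → t=1.276, apex=1.998, x_land=55.970, impact vy=-6.260
  bounce: vy ← 0.72·6.260 = 4.507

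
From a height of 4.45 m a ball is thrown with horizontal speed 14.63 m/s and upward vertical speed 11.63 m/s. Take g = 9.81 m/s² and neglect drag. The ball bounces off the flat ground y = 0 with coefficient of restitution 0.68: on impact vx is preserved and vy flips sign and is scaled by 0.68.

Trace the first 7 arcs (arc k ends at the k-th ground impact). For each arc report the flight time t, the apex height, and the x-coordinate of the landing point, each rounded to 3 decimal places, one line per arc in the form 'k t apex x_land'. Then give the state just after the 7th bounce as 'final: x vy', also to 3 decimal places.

Arc 1: start y=4.450, vy=11.630 → t=2.706, apex=11.344, x_land=39.593, impact vy=-14.919
  bounce: vy ← 0.68·14.919 = 10.145
Arc 2: start y=0.000, vy=10.145 → t=2.068, apex=5.245, x_land=69.851, impact vy=-10.145
  bounce: vy ← 0.68·10.145 = 6.898
Arc 3: start y=0.000, vy=6.898 → t=1.406, apex=2.425, x_land=90.427, impact vy=-6.898
  bounce: vy ← 0.68·6.898 = 4.691
Arc 4: start y=0.000, vy=4.691 → t=0.956, apex=1.122, x_land=104.418, impact vy=-4.691
  bounce: vy ← 0.68·4.691 = 3.190
Arc 5: start y=0.000, vy=3.190 → t=0.650, apex=0.519, x_land=113.932, impact vy=-3.190
  bounce: vy ← 0.68·3.190 = 2.169
Arc 6: start y=0.000, vy=2.169 → t=0.442, apex=0.240, x_land=120.402, impact vy=-2.169
  bounce: vy ← 0.68·2.169 = 1.475
Arc 7: start y=0.000, vy=1.475 → t=0.301, apex=0.111, x_land=124.801, impact vy=-1.475
  bounce: vy ← 0.68·1.475 = 1.003

1 2.706 11.344 39.593
2 2.068 5.245 69.851
3 1.406 2.425 90.427
4 0.956 1.122 104.418
5 0.650 0.519 113.932
6 0.442 0.240 120.402
7 0.301 0.111 124.801
final: 124.801 1.003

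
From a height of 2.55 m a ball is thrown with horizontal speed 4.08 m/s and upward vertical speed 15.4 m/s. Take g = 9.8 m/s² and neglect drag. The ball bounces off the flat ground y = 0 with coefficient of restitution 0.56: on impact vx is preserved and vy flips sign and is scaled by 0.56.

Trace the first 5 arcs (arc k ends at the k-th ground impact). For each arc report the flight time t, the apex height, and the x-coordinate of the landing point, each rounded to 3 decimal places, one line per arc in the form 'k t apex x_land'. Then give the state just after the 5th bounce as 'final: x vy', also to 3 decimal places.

1 3.301 14.650 13.466
2 1.937 4.594 21.367
3 1.084 1.441 25.792
4 0.607 0.452 28.270
5 0.340 0.142 29.658
final: 29.658 0.933

Arc 1: start y=2.550, vy=15.400 → t=3.301, apex=14.650, x_land=13.466, impact vy=-16.945
  bounce: vy ← 0.56·16.945 = 9.489
Arc 2: start y=0.000, vy=9.489 → t=1.937, apex=4.594, x_land=21.367, impact vy=-9.489
  bounce: vy ← 0.56·9.489 = 5.314
Arc 3: start y=0.000, vy=5.314 → t=1.084, apex=1.441, x_land=25.792, impact vy=-5.314
  bounce: vy ← 0.56·5.314 = 2.976
Arc 4: start y=0.000, vy=2.976 → t=0.607, apex=0.452, x_land=28.270, impact vy=-2.976
  bounce: vy ← 0.56·2.976 = 1.666
Arc 5: start y=0.000, vy=1.666 → t=0.340, apex=0.142, x_land=29.658, impact vy=-1.666
  bounce: vy ← 0.56·1.666 = 0.933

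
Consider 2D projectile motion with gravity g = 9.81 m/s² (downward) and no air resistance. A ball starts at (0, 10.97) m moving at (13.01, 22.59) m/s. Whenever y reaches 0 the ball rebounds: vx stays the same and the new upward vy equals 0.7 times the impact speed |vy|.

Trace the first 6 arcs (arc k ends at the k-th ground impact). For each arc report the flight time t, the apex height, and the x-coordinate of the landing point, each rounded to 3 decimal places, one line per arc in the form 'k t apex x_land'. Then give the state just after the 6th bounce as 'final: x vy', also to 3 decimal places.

Arc 1: start y=10.970, vy=22.590 → t=5.049, apex=36.980, x_land=65.681, impact vy=-26.936
  bounce: vy ← 0.7·26.936 = 18.855
Arc 2: start y=0.000, vy=18.855 → t=3.844, apex=18.120, x_land=115.692, impact vy=-18.855
  bounce: vy ← 0.7·18.855 = 13.199
Arc 3: start y=0.000, vy=13.199 → t=2.691, apex=8.879, x_land=150.700, impact vy=-13.199
  bounce: vy ← 0.7·13.199 = 9.239
Arc 4: start y=0.000, vy=9.239 → t=1.884, apex=4.351, x_land=175.205, impact vy=-9.239
  bounce: vy ← 0.7·9.239 = 6.467
Arc 5: start y=0.000, vy=6.467 → t=1.319, apex=2.132, x_land=192.359, impact vy=-6.467
  bounce: vy ← 0.7·6.467 = 4.527
Arc 6: start y=0.000, vy=4.527 → t=0.923, apex=1.045, x_land=204.367, impact vy=-4.527
  bounce: vy ← 0.7·4.527 = 3.169

1 5.049 36.980 65.681
2 3.844 18.120 115.692
3 2.691 8.879 150.700
4 1.884 4.351 175.205
5 1.319 2.132 192.359
6 0.923 1.045 204.367
final: 204.367 3.169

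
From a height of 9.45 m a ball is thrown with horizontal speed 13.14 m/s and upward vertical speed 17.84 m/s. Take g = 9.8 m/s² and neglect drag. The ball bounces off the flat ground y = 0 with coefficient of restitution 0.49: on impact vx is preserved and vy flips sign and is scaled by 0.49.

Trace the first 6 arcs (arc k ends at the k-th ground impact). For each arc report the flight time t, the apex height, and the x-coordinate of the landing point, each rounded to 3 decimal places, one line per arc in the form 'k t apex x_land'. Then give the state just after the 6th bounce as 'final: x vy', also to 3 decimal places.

Arc 1: start y=9.450, vy=17.840 → t=4.110, apex=25.688, x_land=54.006, impact vy=-22.438
  bounce: vy ← 0.49·22.438 = 10.995
Arc 2: start y=0.000, vy=10.995 → t=2.244, apex=6.168, x_land=83.490, impact vy=-10.995
  bounce: vy ← 0.49·10.995 = 5.387
Arc 3: start y=0.000, vy=5.387 → t=1.099, apex=1.481, x_land=97.937, impact vy=-5.387
  bounce: vy ← 0.49·5.387 = 2.640
Arc 4: start y=0.000, vy=2.640 → t=0.539, apex=0.356, x_land=105.017, impact vy=-2.640
  bounce: vy ← 0.49·2.640 = 1.294
Arc 5: start y=0.000, vy=1.294 → t=0.264, apex=0.085, x_land=108.485, impact vy=-1.294
  bounce: vy ← 0.49·1.294 = 0.634
Arc 6: start y=0.000, vy=0.634 → t=0.129, apex=0.020, x_land=110.185, impact vy=-0.634
  bounce: vy ← 0.49·0.634 = 0.311

1 4.110 25.688 54.006
2 2.244 6.168 83.490
3 1.099 1.481 97.937
4 0.539 0.356 105.017
5 0.264 0.085 108.485
6 0.129 0.020 110.185
final: 110.185 0.311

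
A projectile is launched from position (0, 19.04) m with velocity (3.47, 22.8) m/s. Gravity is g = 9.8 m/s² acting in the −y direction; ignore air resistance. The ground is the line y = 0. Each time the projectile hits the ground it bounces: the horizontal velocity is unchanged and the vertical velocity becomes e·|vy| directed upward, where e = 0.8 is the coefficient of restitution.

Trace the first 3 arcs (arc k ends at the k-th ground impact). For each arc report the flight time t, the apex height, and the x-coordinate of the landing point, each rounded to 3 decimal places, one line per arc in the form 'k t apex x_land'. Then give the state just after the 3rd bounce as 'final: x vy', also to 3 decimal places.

1 5.376 45.562 18.654
2 4.879 29.160 35.584
3 3.903 18.662 49.128
final: 49.128 15.300

Arc 1: start y=19.040, vy=22.800 → t=5.376, apex=45.562, x_land=18.654, impact vy=-29.884
  bounce: vy ← 0.8·29.884 = 23.907
Arc 2: start y=0.000, vy=23.907 → t=4.879, apex=29.160, x_land=35.584, impact vy=-23.907
  bounce: vy ← 0.8·23.907 = 19.125
Arc 3: start y=0.000, vy=19.125 → t=3.903, apex=18.662, x_land=49.128, impact vy=-19.125
  bounce: vy ← 0.8·19.125 = 15.300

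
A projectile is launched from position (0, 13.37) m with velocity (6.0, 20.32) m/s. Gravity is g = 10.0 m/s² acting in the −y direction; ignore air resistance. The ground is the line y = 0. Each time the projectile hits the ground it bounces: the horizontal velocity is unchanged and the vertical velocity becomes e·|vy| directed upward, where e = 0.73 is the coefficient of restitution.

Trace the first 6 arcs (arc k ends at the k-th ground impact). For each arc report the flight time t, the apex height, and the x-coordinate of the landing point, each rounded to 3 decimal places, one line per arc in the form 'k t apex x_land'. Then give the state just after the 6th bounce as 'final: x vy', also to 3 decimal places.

1 4.640 34.015 27.842
2 3.808 18.127 50.690
3 2.780 9.660 67.369
4 2.029 5.148 79.545
5 1.481 2.743 88.434
6 1.081 1.462 94.922
final: 94.922 3.947

Arc 1: start y=13.370, vy=20.320 → t=4.640, apex=34.015, x_land=27.842, impact vy=-26.083
  bounce: vy ← 0.73·26.083 = 19.040
Arc 2: start y=0.000, vy=19.040 → t=3.808, apex=18.127, x_land=50.690, impact vy=-19.040
  bounce: vy ← 0.73·19.040 = 13.899
Arc 3: start y=0.000, vy=13.899 → t=2.780, apex=9.660, x_land=67.369, impact vy=-13.899
  bounce: vy ← 0.73·13.899 = 10.147
Arc 4: start y=0.000, vy=10.147 → t=2.029, apex=5.148, x_land=79.545, impact vy=-10.147
  bounce: vy ← 0.73·10.147 = 7.407
Arc 5: start y=0.000, vy=7.407 → t=1.481, apex=2.743, x_land=88.434, impact vy=-7.407
  bounce: vy ← 0.73·7.407 = 5.407
Arc 6: start y=0.000, vy=5.407 → t=1.081, apex=1.462, x_land=94.922, impact vy=-5.407
  bounce: vy ← 0.73·5.407 = 3.947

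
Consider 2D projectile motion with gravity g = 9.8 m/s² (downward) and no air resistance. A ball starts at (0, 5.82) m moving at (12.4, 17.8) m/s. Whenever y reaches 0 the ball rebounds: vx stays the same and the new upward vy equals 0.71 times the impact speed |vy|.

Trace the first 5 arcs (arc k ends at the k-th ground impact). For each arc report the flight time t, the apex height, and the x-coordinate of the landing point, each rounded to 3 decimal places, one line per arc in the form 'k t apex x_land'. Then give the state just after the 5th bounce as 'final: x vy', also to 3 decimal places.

1 3.935 21.985 48.788
2 3.008 11.083 86.086
3 2.136 5.587 112.567
4 1.516 2.816 131.368
5 1.077 1.420 144.717
final: 144.717 3.745

Arc 1: start y=5.820, vy=17.800 → t=3.935, apex=21.985, x_land=48.788, impact vy=-20.758
  bounce: vy ← 0.71·20.758 = 14.738
Arc 2: start y=0.000, vy=14.738 → t=3.008, apex=11.083, x_land=86.086, impact vy=-14.738
  bounce: vy ← 0.71·14.738 = 10.464
Arc 3: start y=0.000, vy=10.464 → t=2.136, apex=5.587, x_land=112.567, impact vy=-10.464
  bounce: vy ← 0.71·10.464 = 7.430
Arc 4: start y=0.000, vy=7.430 → t=1.516, apex=2.816, x_land=131.368, impact vy=-7.430
  bounce: vy ← 0.71·7.430 = 5.275
Arc 5: start y=0.000, vy=5.275 → t=1.077, apex=1.420, x_land=144.717, impact vy=-5.275
  bounce: vy ← 0.71·5.275 = 3.745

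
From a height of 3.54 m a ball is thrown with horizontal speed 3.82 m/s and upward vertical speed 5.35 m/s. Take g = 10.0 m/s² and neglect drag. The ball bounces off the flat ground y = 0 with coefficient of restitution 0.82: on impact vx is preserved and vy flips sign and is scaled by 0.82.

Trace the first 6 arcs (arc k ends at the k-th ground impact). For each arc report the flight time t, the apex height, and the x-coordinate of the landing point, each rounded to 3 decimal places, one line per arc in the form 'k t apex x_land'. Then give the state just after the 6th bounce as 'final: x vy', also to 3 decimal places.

Arc 1: start y=3.540, vy=5.350 → t=1.532, apex=4.971, x_land=5.853, impact vy=-9.971
  bounce: vy ← 0.82·9.971 = 8.176
Arc 2: start y=0.000, vy=8.176 → t=1.635, apex=3.343, x_land=12.099, impact vy=-8.176
  bounce: vy ← 0.82·8.176 = 6.705
Arc 3: start y=0.000, vy=6.705 → t=1.341, apex=2.248, x_land=17.222, impact vy=-6.705
  bounce: vy ← 0.82·6.705 = 5.498
Arc 4: start y=0.000, vy=5.498 → t=1.100, apex=1.511, x_land=21.422, impact vy=-5.498
  bounce: vy ← 0.82·5.498 = 4.508
Arc 5: start y=0.000, vy=4.508 → t=0.902, apex=1.016, x_land=24.866, impact vy=-4.508
  bounce: vy ← 0.82·4.508 = 3.697
Arc 6: start y=0.000, vy=3.697 → t=0.739, apex=0.683, x_land=27.690, impact vy=-3.697
  bounce: vy ← 0.82·3.697 = 3.031

1 1.532 4.971 5.853
2 1.635 3.343 12.099
3 1.341 2.248 17.222
4 1.100 1.511 21.422
5 0.902 1.016 24.866
6 0.739 0.683 27.690
final: 27.690 3.031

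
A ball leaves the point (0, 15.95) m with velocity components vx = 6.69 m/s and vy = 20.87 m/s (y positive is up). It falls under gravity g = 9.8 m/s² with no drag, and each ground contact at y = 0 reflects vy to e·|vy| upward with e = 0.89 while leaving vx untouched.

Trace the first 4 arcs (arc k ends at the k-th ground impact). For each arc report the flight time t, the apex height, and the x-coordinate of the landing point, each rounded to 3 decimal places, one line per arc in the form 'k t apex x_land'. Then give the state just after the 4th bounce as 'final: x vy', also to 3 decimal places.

1 4.921 38.172 32.919
2 4.968 30.236 66.156
3 4.422 23.950 95.737
4 3.935 18.971 122.064
final: 122.064 17.162

Arc 1: start y=15.950, vy=20.870 → t=4.921, apex=38.172, x_land=32.919, impact vy=-27.353
  bounce: vy ← 0.89·27.353 = 24.344
Arc 2: start y=0.000, vy=24.344 → t=4.968, apex=30.236, x_land=66.156, impact vy=-24.344
  bounce: vy ← 0.89·24.344 = 21.666
Arc 3: start y=0.000, vy=21.666 → t=4.422, apex=23.950, x_land=95.737, impact vy=-21.666
  bounce: vy ← 0.89·21.666 = 19.283
Arc 4: start y=0.000, vy=19.283 → t=3.935, apex=18.971, x_land=122.064, impact vy=-19.283
  bounce: vy ← 0.89·19.283 = 17.162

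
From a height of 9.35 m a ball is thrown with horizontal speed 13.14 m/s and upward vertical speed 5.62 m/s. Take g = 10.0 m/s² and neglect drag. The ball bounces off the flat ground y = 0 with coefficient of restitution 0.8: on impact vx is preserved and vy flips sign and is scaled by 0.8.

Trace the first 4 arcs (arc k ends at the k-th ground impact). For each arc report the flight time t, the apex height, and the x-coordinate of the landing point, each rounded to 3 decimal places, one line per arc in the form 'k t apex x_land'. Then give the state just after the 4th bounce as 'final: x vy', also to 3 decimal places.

Arc 1: start y=9.350, vy=5.620 → t=2.040, apex=10.929, x_land=26.812, impact vy=-14.785
  bounce: vy ← 0.8·14.785 = 11.828
Arc 2: start y=0.000, vy=11.828 → t=2.366, apex=6.995, x_land=57.895, impact vy=-11.828
  bounce: vy ← 0.8·11.828 = 9.462
Arc 3: start y=0.000, vy=9.462 → t=1.892, apex=4.477, x_land=82.761, impact vy=-9.462
  bounce: vy ← 0.8·9.462 = 7.570
Arc 4: start y=0.000, vy=7.570 → t=1.514, apex=2.865, x_land=102.655, impact vy=-7.570
  bounce: vy ← 0.8·7.570 = 6.056

1 2.040 10.929 26.812
2 2.366 6.995 57.895
3 1.892 4.477 82.761
4 1.514 2.865 102.655
final: 102.655 6.056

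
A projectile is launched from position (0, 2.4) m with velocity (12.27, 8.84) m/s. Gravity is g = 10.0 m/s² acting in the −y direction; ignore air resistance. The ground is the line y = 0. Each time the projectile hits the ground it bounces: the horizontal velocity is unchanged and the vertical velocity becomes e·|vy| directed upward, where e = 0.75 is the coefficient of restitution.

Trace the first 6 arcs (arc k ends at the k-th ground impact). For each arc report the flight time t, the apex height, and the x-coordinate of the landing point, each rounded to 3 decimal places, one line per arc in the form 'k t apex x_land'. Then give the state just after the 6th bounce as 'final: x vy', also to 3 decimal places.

1 2.007 6.307 24.628
2 1.685 3.548 45.299
3 1.264 1.996 60.803
4 0.948 1.123 72.431
5 0.711 0.631 81.151
6 0.533 0.355 87.692
final: 87.692 1.999

Arc 1: start y=2.400, vy=8.840 → t=2.007, apex=6.307, x_land=24.628, impact vy=-11.231
  bounce: vy ← 0.75·11.231 = 8.424
Arc 2: start y=0.000, vy=8.424 → t=1.685, apex=3.548, x_land=45.299, impact vy=-8.424
  bounce: vy ← 0.75·8.424 = 6.318
Arc 3: start y=0.000, vy=6.318 → t=1.264, apex=1.996, x_land=60.803, impact vy=-6.318
  bounce: vy ← 0.75·6.318 = 4.738
Arc 4: start y=0.000, vy=4.738 → t=0.948, apex=1.123, x_land=72.431, impact vy=-4.738
  bounce: vy ← 0.75·4.738 = 3.554
Arc 5: start y=0.000, vy=3.554 → t=0.711, apex=0.631, x_land=81.151, impact vy=-3.554
  bounce: vy ← 0.75·3.554 = 2.665
Arc 6: start y=0.000, vy=2.665 → t=0.533, apex=0.355, x_land=87.692, impact vy=-2.665
  bounce: vy ← 0.75·2.665 = 1.999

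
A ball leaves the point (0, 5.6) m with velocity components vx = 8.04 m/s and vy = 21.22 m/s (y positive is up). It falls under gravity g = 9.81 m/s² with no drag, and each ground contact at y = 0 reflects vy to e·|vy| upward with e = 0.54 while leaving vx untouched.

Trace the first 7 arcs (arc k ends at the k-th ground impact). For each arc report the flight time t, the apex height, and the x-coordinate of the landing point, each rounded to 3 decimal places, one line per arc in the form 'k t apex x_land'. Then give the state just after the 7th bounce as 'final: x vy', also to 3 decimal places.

1 4.576 28.550 36.789
2 2.606 8.325 57.738
3 1.407 2.428 69.050
4 0.760 0.708 75.159
5 0.410 0.206 78.458
6 0.222 0.060 80.239
7 0.120 0.018 81.201
final: 81.201 0.317

Arc 1: start y=5.600, vy=21.220 → t=4.576, apex=28.550, x_land=36.789, impact vy=-23.668
  bounce: vy ← 0.54·23.668 = 12.781
Arc 2: start y=0.000, vy=12.781 → t=2.606, apex=8.325, x_land=57.738, impact vy=-12.781
  bounce: vy ← 0.54·12.781 = 6.902
Arc 3: start y=0.000, vy=6.902 → t=1.407, apex=2.428, x_land=69.050, impact vy=-6.902
  bounce: vy ← 0.54·6.902 = 3.727
Arc 4: start y=0.000, vy=3.727 → t=0.760, apex=0.708, x_land=75.159, impact vy=-3.727
  bounce: vy ← 0.54·3.727 = 2.012
Arc 5: start y=0.000, vy=2.012 → t=0.410, apex=0.206, x_land=78.458, impact vy=-2.012
  bounce: vy ← 0.54·2.012 = 1.087
Arc 6: start y=0.000, vy=1.087 → t=0.222, apex=0.060, x_land=80.239, impact vy=-1.087
  bounce: vy ← 0.54·1.087 = 0.587
Arc 7: start y=0.000, vy=0.587 → t=0.120, apex=0.018, x_land=81.201, impact vy=-0.587
  bounce: vy ← 0.54·0.587 = 0.317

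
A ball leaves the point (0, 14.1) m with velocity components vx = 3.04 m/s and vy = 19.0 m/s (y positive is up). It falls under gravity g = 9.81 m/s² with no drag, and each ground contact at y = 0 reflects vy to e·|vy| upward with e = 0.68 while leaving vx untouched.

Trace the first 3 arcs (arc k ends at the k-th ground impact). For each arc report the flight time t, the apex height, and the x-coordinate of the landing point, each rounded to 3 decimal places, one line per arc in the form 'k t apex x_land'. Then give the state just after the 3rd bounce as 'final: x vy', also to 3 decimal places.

Arc 1: start y=14.100, vy=19.000 → t=4.511, apex=32.500, x_land=13.713, impact vy=-25.252
  bounce: vy ← 0.68·25.252 = 17.171
Arc 2: start y=0.000, vy=17.171 → t=3.501, apex=15.028, x_land=24.355, impact vy=-17.171
  bounce: vy ← 0.68·17.171 = 11.676
Arc 3: start y=0.000, vy=11.676 → t=2.380, apex=6.949, x_land=31.592, impact vy=-11.676
  bounce: vy ← 0.68·11.676 = 7.940

1 4.511 32.500 13.713
2 3.501 15.028 24.355
3 2.380 6.949 31.592
final: 31.592 7.940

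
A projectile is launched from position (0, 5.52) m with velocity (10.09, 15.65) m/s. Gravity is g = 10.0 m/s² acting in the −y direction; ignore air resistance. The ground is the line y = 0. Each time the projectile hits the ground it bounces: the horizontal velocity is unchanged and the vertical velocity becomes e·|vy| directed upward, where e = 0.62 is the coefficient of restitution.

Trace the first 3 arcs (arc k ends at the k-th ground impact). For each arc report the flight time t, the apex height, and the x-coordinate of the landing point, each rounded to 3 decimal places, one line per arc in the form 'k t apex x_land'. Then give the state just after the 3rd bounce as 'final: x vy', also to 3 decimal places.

Arc 1: start y=5.520, vy=15.650 → t=3.450, apex=17.766, x_land=34.811, impact vy=-18.850
  bounce: vy ← 0.62·18.850 = 11.687
Arc 2: start y=0.000, vy=11.687 → t=2.337, apex=6.829, x_land=58.395, impact vy=-11.687
  bounce: vy ← 0.62·11.687 = 7.246
Arc 3: start y=0.000, vy=7.246 → t=1.449, apex=2.625, x_land=73.017, impact vy=-7.246
  bounce: vy ← 0.62·7.246 = 4.492

1 3.450 17.766 34.811
2 2.337 6.829 58.395
3 1.449 2.625 73.017
final: 73.017 4.492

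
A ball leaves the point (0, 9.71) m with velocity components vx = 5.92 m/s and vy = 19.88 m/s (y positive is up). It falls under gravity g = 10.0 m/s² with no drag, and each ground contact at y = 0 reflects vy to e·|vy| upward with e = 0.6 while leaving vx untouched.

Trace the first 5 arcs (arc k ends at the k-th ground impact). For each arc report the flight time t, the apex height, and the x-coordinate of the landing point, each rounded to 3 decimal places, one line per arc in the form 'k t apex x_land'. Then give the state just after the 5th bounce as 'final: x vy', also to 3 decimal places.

1 4.416 29.471 26.141
2 2.913 10.609 43.388
3 1.748 3.819 53.737
4 1.049 1.375 59.946
5 0.629 0.495 63.671
final: 63.671 1.888

Arc 1: start y=9.710, vy=19.880 → t=4.416, apex=29.471, x_land=26.141, impact vy=-24.278
  bounce: vy ← 0.6·24.278 = 14.567
Arc 2: start y=0.000, vy=14.567 → t=2.913, apex=10.609, x_land=43.388, impact vy=-14.567
  bounce: vy ← 0.6·14.567 = 8.740
Arc 3: start y=0.000, vy=8.740 → t=1.748, apex=3.819, x_land=53.737, impact vy=-8.740
  bounce: vy ← 0.6·8.740 = 5.244
Arc 4: start y=0.000, vy=5.244 → t=1.049, apex=1.375, x_land=59.946, impact vy=-5.244
  bounce: vy ← 0.6·5.244 = 3.146
Arc 5: start y=0.000, vy=3.146 → t=0.629, apex=0.495, x_land=63.671, impact vy=-3.146
  bounce: vy ← 0.6·3.146 = 1.888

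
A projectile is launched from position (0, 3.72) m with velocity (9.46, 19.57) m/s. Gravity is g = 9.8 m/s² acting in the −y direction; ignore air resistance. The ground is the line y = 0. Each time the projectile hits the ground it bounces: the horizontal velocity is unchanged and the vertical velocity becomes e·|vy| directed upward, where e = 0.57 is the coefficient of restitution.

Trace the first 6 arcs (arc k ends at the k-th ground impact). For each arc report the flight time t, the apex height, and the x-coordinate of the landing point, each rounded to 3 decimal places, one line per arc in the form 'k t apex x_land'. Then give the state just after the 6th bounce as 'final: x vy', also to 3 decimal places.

1 4.176 23.260 39.502
2 2.484 7.557 62.999
3 1.416 2.455 76.392
4 0.807 0.798 84.026
5 0.460 0.259 88.377
6 0.262 0.084 90.857
final: 90.857 0.732

Arc 1: start y=3.720, vy=19.570 → t=4.176, apex=23.260, x_land=39.502, impact vy=-21.352
  bounce: vy ← 0.57·21.352 = 12.170
Arc 2: start y=0.000, vy=12.170 → t=2.484, apex=7.557, x_land=62.999, impact vy=-12.170
  bounce: vy ← 0.57·12.170 = 6.937
Arc 3: start y=0.000, vy=6.937 → t=1.416, apex=2.455, x_land=76.392, impact vy=-6.937
  bounce: vy ← 0.57·6.937 = 3.954
Arc 4: start y=0.000, vy=3.954 → t=0.807, apex=0.798, x_land=84.026, impact vy=-3.954
  bounce: vy ← 0.57·3.954 = 2.254
Arc 5: start y=0.000, vy=2.254 → t=0.460, apex=0.259, x_land=88.377, impact vy=-2.254
  bounce: vy ← 0.57·2.254 = 1.285
Arc 6: start y=0.000, vy=1.285 → t=0.262, apex=0.084, x_land=90.857, impact vy=-1.285
  bounce: vy ← 0.57·1.285 = 0.732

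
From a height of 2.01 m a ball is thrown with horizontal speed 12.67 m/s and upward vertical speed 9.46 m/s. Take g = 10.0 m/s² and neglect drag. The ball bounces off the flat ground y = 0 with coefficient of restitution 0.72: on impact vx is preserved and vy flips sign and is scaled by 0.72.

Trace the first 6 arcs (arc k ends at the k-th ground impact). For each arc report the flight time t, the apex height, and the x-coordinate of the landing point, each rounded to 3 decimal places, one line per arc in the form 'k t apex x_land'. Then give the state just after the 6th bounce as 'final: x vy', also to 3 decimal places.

1 2.085 6.485 26.415
2 1.640 3.362 47.192
3 1.181 1.743 62.152
4 0.850 0.903 72.923
5 0.612 0.468 80.678
6 0.441 0.243 86.262
final: 86.262 1.587

Arc 1: start y=2.010, vy=9.460 → t=2.085, apex=6.485, x_land=26.415, impact vy=-11.388
  bounce: vy ← 0.72·11.388 = 8.200
Arc 2: start y=0.000, vy=8.200 → t=1.640, apex=3.362, x_land=47.192, impact vy=-8.200
  bounce: vy ← 0.72·8.200 = 5.904
Arc 3: start y=0.000, vy=5.904 → t=1.181, apex=1.743, x_land=62.152, impact vy=-5.904
  bounce: vy ← 0.72·5.904 = 4.251
Arc 4: start y=0.000, vy=4.251 → t=0.850, apex=0.903, x_land=72.923, impact vy=-4.251
  bounce: vy ← 0.72·4.251 = 3.060
Arc 5: start y=0.000, vy=3.060 → t=0.612, apex=0.468, x_land=80.678, impact vy=-3.060
  bounce: vy ← 0.72·3.060 = 2.204
Arc 6: start y=0.000, vy=2.204 → t=0.441, apex=0.243, x_land=86.262, impact vy=-2.204
  bounce: vy ← 0.72·2.204 = 1.587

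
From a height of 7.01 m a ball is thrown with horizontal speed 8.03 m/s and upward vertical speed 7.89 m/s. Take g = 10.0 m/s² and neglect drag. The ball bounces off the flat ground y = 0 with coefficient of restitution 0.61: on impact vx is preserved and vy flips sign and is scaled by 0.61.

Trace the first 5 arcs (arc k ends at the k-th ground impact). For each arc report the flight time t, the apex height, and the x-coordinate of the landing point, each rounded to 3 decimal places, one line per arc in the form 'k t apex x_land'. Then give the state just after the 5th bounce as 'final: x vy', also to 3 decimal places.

Arc 1: start y=7.010, vy=7.890 → t=2.212, apex=10.123, x_land=17.761, impact vy=-14.229
  bounce: vy ← 0.61·14.229 = 8.679
Arc 2: start y=0.000, vy=8.679 → t=1.736, apex=3.767, x_land=31.700, impact vy=-8.679
  bounce: vy ← 0.61·8.679 = 5.294
Arc 3: start y=0.000, vy=5.294 → t=1.059, apex=1.402, x_land=40.203, impact vy=-5.294
  bounce: vy ← 0.61·5.294 = 3.230
Arc 4: start y=0.000, vy=3.230 → t=0.646, apex=0.522, x_land=45.390, impact vy=-3.230
  bounce: vy ← 0.61·3.230 = 1.970
Arc 5: start y=0.000, vy=1.970 → t=0.394, apex=0.194, x_land=48.554, impact vy=-1.970
  bounce: vy ← 0.61·1.970 = 1.202

1 2.212 10.123 17.761
2 1.736 3.767 31.700
3 1.059 1.402 40.203
4 0.646 0.522 45.390
5 0.394 0.194 48.554
final: 48.554 1.202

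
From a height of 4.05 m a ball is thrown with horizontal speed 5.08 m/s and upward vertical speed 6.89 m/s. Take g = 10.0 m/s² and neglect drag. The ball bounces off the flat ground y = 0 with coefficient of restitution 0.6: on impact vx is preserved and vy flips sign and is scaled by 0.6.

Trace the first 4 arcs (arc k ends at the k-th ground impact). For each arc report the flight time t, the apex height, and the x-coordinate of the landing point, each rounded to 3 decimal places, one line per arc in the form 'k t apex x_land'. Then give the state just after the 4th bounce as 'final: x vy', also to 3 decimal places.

Arc 1: start y=4.050, vy=6.890 → t=1.822, apex=6.424, x_land=9.258, impact vy=-11.335
  bounce: vy ← 0.6·11.335 = 6.801
Arc 2: start y=0.000, vy=6.801 → t=1.360, apex=2.312, x_land=16.168, impact vy=-6.801
  bounce: vy ← 0.6·6.801 = 4.080
Arc 3: start y=0.000, vy=4.080 → t=0.816, apex=0.832, x_land=20.313, impact vy=-4.080
  bounce: vy ← 0.6·4.080 = 2.448
Arc 4: start y=0.000, vy=2.448 → t=0.490, apex=0.300, x_land=22.801, impact vy=-2.448
  bounce: vy ← 0.6·2.448 = 1.469

1 1.822 6.424 9.258
2 1.360 2.312 16.168
3 0.816 0.832 20.313
4 0.490 0.300 22.801
final: 22.801 1.469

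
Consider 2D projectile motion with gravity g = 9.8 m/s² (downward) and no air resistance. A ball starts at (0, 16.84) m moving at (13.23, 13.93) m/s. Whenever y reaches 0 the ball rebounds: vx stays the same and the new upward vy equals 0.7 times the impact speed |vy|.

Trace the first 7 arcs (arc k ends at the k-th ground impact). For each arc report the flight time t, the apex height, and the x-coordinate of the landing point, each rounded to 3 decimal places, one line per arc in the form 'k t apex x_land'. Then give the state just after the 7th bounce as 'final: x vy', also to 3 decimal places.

1 3.757 26.740 49.712
2 3.270 13.103 92.980
3 2.289 6.420 123.268
4 1.603 3.146 144.470
5 1.122 1.542 159.311
6 0.785 0.755 169.700
7 0.550 0.370 176.972
final: 176.972 1.885

Arc 1: start y=16.840, vy=13.930 → t=3.757, apex=26.740, x_land=49.712, impact vy=-22.893
  bounce: vy ← 0.7·22.893 = 16.025
Arc 2: start y=0.000, vy=16.025 → t=3.270, apex=13.103, x_land=92.980, impact vy=-16.025
  bounce: vy ← 0.7·16.025 = 11.218
Arc 3: start y=0.000, vy=11.218 → t=2.289, apex=6.420, x_land=123.268, impact vy=-11.218
  bounce: vy ← 0.7·11.218 = 7.852
Arc 4: start y=0.000, vy=7.852 → t=1.603, apex=3.146, x_land=144.470, impact vy=-7.852
  bounce: vy ← 0.7·7.852 = 5.497
Arc 5: start y=0.000, vy=5.497 → t=1.122, apex=1.542, x_land=159.311, impact vy=-5.497
  bounce: vy ← 0.7·5.497 = 3.848
Arc 6: start y=0.000, vy=3.848 → t=0.785, apex=0.755, x_land=169.700, impact vy=-3.848
  bounce: vy ← 0.7·3.848 = 2.693
Arc 7: start y=0.000, vy=2.693 → t=0.550, apex=0.370, x_land=176.972, impact vy=-2.693
  bounce: vy ← 0.7·2.693 = 1.885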